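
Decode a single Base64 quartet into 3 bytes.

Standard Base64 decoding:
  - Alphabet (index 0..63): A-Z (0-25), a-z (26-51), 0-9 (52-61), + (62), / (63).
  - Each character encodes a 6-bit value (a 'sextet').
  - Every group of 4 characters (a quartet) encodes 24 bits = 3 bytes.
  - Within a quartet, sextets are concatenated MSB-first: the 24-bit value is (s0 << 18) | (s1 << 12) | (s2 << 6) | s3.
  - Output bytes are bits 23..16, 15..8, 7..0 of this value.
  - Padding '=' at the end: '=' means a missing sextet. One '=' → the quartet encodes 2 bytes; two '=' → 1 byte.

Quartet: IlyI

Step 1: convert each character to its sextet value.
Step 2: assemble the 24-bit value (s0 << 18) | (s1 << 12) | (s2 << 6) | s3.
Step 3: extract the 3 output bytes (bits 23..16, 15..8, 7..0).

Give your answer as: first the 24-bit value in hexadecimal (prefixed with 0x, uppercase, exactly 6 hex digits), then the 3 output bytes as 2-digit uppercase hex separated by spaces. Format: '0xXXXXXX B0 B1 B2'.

Sextets: I=8, l=37, y=50, I=8
24-bit: (8<<18) | (37<<12) | (50<<6) | 8
      = 0x200000 | 0x025000 | 0x000C80 | 0x000008
      = 0x225C88
Bytes: (v>>16)&0xFF=22, (v>>8)&0xFF=5C, v&0xFF=88

Answer: 0x225C88 22 5C 88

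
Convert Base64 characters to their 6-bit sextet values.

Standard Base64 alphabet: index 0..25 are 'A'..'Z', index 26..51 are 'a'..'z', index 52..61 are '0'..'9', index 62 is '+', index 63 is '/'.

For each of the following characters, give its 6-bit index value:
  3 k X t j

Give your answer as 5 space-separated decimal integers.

'3': 0..9 range, 52 + ord('3') − ord('0') = 55
'k': a..z range, 26 + ord('k') − ord('a') = 36
'X': A..Z range, ord('X') − ord('A') = 23
't': a..z range, 26 + ord('t') − ord('a') = 45
'j': a..z range, 26 + ord('j') − ord('a') = 35

Answer: 55 36 23 45 35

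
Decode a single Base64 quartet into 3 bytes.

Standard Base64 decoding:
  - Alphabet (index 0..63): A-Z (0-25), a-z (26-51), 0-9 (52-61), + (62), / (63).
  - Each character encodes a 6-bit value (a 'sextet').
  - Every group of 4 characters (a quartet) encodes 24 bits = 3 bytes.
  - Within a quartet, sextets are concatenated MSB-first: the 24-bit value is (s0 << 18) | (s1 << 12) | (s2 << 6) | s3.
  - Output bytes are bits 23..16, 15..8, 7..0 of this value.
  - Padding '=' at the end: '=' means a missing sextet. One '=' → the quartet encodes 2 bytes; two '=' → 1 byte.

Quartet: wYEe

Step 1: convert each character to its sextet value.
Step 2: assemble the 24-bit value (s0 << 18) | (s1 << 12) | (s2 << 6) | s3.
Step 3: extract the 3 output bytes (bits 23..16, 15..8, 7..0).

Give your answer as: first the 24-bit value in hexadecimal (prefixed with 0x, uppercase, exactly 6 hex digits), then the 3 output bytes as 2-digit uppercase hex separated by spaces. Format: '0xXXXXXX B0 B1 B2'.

Sextets: w=48, Y=24, E=4, e=30
24-bit: (48<<18) | (24<<12) | (4<<6) | 30
      = 0xC00000 | 0x018000 | 0x000100 | 0x00001E
      = 0xC1811E
Bytes: (v>>16)&0xFF=C1, (v>>8)&0xFF=81, v&0xFF=1E

Answer: 0xC1811E C1 81 1E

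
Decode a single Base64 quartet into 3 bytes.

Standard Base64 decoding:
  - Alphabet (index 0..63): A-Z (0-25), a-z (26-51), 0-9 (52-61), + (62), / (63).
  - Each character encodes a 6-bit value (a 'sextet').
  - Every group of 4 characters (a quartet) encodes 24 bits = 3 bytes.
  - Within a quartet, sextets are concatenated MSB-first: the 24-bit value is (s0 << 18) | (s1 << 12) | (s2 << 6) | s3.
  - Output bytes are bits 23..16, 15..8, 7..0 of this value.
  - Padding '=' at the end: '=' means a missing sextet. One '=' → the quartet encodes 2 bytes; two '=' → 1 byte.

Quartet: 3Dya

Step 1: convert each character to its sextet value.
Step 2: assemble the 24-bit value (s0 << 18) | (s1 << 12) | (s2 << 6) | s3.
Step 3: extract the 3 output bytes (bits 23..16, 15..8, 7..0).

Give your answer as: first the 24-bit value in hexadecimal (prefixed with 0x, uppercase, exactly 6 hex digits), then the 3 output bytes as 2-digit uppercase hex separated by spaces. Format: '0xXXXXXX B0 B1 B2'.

Answer: 0xDC3C9A DC 3C 9A

Derivation:
Sextets: 3=55, D=3, y=50, a=26
24-bit: (55<<18) | (3<<12) | (50<<6) | 26
      = 0xDC0000 | 0x003000 | 0x000C80 | 0x00001A
      = 0xDC3C9A
Bytes: (v>>16)&0xFF=DC, (v>>8)&0xFF=3C, v&0xFF=9A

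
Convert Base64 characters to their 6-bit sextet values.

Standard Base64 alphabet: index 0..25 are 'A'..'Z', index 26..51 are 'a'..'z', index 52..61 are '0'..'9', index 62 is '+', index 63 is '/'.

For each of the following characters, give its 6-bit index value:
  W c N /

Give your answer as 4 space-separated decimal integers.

Answer: 22 28 13 63

Derivation:
'W': A..Z range, ord('W') − ord('A') = 22
'c': a..z range, 26 + ord('c') − ord('a') = 28
'N': A..Z range, ord('N') − ord('A') = 13
'/': index 63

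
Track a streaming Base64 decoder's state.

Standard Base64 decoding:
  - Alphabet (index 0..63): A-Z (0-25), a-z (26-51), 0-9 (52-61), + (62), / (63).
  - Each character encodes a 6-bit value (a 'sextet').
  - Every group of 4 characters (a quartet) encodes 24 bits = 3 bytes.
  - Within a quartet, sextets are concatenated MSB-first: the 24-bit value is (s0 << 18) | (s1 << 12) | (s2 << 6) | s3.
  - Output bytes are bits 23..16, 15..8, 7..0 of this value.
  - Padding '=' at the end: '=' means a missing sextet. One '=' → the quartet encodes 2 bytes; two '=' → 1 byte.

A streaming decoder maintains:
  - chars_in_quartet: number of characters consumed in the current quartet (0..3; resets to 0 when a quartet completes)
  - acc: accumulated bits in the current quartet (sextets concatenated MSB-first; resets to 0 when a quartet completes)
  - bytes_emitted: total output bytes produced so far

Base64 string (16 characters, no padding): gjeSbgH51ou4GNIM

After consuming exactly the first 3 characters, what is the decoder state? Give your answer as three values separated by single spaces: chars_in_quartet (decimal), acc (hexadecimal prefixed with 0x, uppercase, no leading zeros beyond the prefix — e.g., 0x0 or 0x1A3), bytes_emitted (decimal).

After char 0 ('g'=32): chars_in_quartet=1 acc=0x20 bytes_emitted=0
After char 1 ('j'=35): chars_in_quartet=2 acc=0x823 bytes_emitted=0
After char 2 ('e'=30): chars_in_quartet=3 acc=0x208DE bytes_emitted=0

Answer: 3 0x208DE 0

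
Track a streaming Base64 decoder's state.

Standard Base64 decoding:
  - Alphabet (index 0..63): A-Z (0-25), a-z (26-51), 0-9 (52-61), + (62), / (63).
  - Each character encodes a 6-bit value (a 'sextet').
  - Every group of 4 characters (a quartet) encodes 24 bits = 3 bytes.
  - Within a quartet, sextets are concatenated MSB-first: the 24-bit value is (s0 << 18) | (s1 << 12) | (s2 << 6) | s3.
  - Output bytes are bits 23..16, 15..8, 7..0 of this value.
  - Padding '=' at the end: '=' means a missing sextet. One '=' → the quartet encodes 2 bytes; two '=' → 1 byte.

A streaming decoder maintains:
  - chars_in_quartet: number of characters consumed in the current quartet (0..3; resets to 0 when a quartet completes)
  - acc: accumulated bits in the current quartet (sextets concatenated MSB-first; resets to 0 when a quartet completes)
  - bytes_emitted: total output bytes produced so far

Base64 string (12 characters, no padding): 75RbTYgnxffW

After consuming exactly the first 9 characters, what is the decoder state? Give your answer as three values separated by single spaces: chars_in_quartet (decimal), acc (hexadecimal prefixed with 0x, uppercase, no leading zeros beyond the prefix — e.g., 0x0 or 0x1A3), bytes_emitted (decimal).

Answer: 1 0x31 6

Derivation:
After char 0 ('7'=59): chars_in_quartet=1 acc=0x3B bytes_emitted=0
After char 1 ('5'=57): chars_in_quartet=2 acc=0xEF9 bytes_emitted=0
After char 2 ('R'=17): chars_in_quartet=3 acc=0x3BE51 bytes_emitted=0
After char 3 ('b'=27): chars_in_quartet=4 acc=0xEF945B -> emit EF 94 5B, reset; bytes_emitted=3
After char 4 ('T'=19): chars_in_quartet=1 acc=0x13 bytes_emitted=3
After char 5 ('Y'=24): chars_in_quartet=2 acc=0x4D8 bytes_emitted=3
After char 6 ('g'=32): chars_in_quartet=3 acc=0x13620 bytes_emitted=3
After char 7 ('n'=39): chars_in_quartet=4 acc=0x4D8827 -> emit 4D 88 27, reset; bytes_emitted=6
After char 8 ('x'=49): chars_in_quartet=1 acc=0x31 bytes_emitted=6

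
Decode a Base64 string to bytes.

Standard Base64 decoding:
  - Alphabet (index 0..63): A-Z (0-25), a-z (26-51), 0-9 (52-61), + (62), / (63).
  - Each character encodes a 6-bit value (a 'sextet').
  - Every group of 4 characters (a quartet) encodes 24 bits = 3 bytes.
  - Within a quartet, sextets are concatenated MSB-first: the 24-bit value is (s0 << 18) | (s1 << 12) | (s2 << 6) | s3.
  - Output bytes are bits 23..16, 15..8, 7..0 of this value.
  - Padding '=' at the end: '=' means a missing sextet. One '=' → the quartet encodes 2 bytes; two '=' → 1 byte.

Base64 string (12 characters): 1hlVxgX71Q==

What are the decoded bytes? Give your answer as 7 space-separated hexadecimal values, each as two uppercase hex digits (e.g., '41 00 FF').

Answer: D6 19 55 C6 05 FB D5

Derivation:
After char 0 ('1'=53): chars_in_quartet=1 acc=0x35 bytes_emitted=0
After char 1 ('h'=33): chars_in_quartet=2 acc=0xD61 bytes_emitted=0
After char 2 ('l'=37): chars_in_quartet=3 acc=0x35865 bytes_emitted=0
After char 3 ('V'=21): chars_in_quartet=4 acc=0xD61955 -> emit D6 19 55, reset; bytes_emitted=3
After char 4 ('x'=49): chars_in_quartet=1 acc=0x31 bytes_emitted=3
After char 5 ('g'=32): chars_in_quartet=2 acc=0xC60 bytes_emitted=3
After char 6 ('X'=23): chars_in_quartet=3 acc=0x31817 bytes_emitted=3
After char 7 ('7'=59): chars_in_quartet=4 acc=0xC605FB -> emit C6 05 FB, reset; bytes_emitted=6
After char 8 ('1'=53): chars_in_quartet=1 acc=0x35 bytes_emitted=6
After char 9 ('Q'=16): chars_in_quartet=2 acc=0xD50 bytes_emitted=6
Padding '==': partial quartet acc=0xD50 -> emit D5; bytes_emitted=7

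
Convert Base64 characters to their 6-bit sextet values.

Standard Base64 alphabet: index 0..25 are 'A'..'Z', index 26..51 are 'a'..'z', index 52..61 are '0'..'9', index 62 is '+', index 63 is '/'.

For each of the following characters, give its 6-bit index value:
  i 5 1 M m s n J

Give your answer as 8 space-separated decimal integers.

'i': a..z range, 26 + ord('i') − ord('a') = 34
'5': 0..9 range, 52 + ord('5') − ord('0') = 57
'1': 0..9 range, 52 + ord('1') − ord('0') = 53
'M': A..Z range, ord('M') − ord('A') = 12
'm': a..z range, 26 + ord('m') − ord('a') = 38
's': a..z range, 26 + ord('s') − ord('a') = 44
'n': a..z range, 26 + ord('n') − ord('a') = 39
'J': A..Z range, ord('J') − ord('A') = 9

Answer: 34 57 53 12 38 44 39 9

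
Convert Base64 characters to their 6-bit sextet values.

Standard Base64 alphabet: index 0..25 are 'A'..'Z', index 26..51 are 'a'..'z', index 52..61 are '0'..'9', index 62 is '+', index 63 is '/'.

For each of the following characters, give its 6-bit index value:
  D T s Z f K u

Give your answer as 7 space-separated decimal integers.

'D': A..Z range, ord('D') − ord('A') = 3
'T': A..Z range, ord('T') − ord('A') = 19
's': a..z range, 26 + ord('s') − ord('a') = 44
'Z': A..Z range, ord('Z') − ord('A') = 25
'f': a..z range, 26 + ord('f') − ord('a') = 31
'K': A..Z range, ord('K') − ord('A') = 10
'u': a..z range, 26 + ord('u') − ord('a') = 46

Answer: 3 19 44 25 31 10 46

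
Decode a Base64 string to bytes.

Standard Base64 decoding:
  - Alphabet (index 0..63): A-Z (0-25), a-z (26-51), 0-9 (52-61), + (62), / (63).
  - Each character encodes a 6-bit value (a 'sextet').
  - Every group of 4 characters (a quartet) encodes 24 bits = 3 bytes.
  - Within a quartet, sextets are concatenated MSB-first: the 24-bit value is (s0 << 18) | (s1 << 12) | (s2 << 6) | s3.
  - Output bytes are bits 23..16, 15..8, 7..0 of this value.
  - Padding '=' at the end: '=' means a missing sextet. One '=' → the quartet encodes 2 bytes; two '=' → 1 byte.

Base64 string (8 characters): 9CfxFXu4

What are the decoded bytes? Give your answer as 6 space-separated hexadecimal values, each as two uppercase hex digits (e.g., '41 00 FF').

After char 0 ('9'=61): chars_in_quartet=1 acc=0x3D bytes_emitted=0
After char 1 ('C'=2): chars_in_quartet=2 acc=0xF42 bytes_emitted=0
After char 2 ('f'=31): chars_in_quartet=3 acc=0x3D09F bytes_emitted=0
After char 3 ('x'=49): chars_in_quartet=4 acc=0xF427F1 -> emit F4 27 F1, reset; bytes_emitted=3
After char 4 ('F'=5): chars_in_quartet=1 acc=0x5 bytes_emitted=3
After char 5 ('X'=23): chars_in_quartet=2 acc=0x157 bytes_emitted=3
After char 6 ('u'=46): chars_in_quartet=3 acc=0x55EE bytes_emitted=3
After char 7 ('4'=56): chars_in_quartet=4 acc=0x157BB8 -> emit 15 7B B8, reset; bytes_emitted=6

Answer: F4 27 F1 15 7B B8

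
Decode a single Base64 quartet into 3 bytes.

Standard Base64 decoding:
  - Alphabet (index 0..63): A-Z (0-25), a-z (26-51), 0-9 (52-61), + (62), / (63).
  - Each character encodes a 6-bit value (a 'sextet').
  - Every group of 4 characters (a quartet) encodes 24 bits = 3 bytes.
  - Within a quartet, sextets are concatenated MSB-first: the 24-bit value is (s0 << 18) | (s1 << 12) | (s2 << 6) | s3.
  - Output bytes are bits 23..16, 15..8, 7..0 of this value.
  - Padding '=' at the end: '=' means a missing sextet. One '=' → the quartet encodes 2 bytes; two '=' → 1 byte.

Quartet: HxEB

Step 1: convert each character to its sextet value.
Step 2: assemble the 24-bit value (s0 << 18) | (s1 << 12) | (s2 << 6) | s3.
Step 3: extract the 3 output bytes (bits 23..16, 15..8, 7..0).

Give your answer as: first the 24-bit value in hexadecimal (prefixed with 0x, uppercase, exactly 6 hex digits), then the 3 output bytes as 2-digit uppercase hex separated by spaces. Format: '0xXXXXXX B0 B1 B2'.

Answer: 0x1F1101 1F 11 01

Derivation:
Sextets: H=7, x=49, E=4, B=1
24-bit: (7<<18) | (49<<12) | (4<<6) | 1
      = 0x1C0000 | 0x031000 | 0x000100 | 0x000001
      = 0x1F1101
Bytes: (v>>16)&0xFF=1F, (v>>8)&0xFF=11, v&0xFF=01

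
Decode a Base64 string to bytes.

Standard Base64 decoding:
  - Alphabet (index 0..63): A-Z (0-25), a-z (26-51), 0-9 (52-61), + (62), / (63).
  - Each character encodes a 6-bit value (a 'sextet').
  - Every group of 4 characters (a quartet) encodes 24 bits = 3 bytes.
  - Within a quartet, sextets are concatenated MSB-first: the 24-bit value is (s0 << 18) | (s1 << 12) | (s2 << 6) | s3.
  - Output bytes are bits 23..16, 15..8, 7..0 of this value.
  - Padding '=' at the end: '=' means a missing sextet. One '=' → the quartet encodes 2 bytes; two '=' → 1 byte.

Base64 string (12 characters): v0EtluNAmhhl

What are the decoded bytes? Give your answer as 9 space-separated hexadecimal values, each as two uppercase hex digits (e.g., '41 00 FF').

After char 0 ('v'=47): chars_in_quartet=1 acc=0x2F bytes_emitted=0
After char 1 ('0'=52): chars_in_quartet=2 acc=0xBF4 bytes_emitted=0
After char 2 ('E'=4): chars_in_quartet=3 acc=0x2FD04 bytes_emitted=0
After char 3 ('t'=45): chars_in_quartet=4 acc=0xBF412D -> emit BF 41 2D, reset; bytes_emitted=3
After char 4 ('l'=37): chars_in_quartet=1 acc=0x25 bytes_emitted=3
After char 5 ('u'=46): chars_in_quartet=2 acc=0x96E bytes_emitted=3
After char 6 ('N'=13): chars_in_quartet=3 acc=0x25B8D bytes_emitted=3
After char 7 ('A'=0): chars_in_quartet=4 acc=0x96E340 -> emit 96 E3 40, reset; bytes_emitted=6
After char 8 ('m'=38): chars_in_quartet=1 acc=0x26 bytes_emitted=6
After char 9 ('h'=33): chars_in_quartet=2 acc=0x9A1 bytes_emitted=6
After char 10 ('h'=33): chars_in_quartet=3 acc=0x26861 bytes_emitted=6
After char 11 ('l'=37): chars_in_quartet=4 acc=0x9A1865 -> emit 9A 18 65, reset; bytes_emitted=9

Answer: BF 41 2D 96 E3 40 9A 18 65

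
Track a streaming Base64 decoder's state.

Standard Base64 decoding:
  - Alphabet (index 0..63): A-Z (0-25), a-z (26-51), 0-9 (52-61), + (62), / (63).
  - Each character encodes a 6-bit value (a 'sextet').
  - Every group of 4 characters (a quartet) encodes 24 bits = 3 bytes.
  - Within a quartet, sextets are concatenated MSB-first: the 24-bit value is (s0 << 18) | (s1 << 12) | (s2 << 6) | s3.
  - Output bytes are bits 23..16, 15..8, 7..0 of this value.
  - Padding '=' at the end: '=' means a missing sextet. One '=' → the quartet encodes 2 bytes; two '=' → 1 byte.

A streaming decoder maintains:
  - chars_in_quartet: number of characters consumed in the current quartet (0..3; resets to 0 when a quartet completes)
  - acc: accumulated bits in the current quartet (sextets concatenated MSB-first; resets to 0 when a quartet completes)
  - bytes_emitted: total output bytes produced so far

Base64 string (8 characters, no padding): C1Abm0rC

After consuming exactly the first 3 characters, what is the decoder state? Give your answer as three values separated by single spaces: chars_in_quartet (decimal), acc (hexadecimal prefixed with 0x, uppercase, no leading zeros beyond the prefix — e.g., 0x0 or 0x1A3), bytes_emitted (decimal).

Answer: 3 0x2D40 0

Derivation:
After char 0 ('C'=2): chars_in_quartet=1 acc=0x2 bytes_emitted=0
After char 1 ('1'=53): chars_in_quartet=2 acc=0xB5 bytes_emitted=0
After char 2 ('A'=0): chars_in_quartet=3 acc=0x2D40 bytes_emitted=0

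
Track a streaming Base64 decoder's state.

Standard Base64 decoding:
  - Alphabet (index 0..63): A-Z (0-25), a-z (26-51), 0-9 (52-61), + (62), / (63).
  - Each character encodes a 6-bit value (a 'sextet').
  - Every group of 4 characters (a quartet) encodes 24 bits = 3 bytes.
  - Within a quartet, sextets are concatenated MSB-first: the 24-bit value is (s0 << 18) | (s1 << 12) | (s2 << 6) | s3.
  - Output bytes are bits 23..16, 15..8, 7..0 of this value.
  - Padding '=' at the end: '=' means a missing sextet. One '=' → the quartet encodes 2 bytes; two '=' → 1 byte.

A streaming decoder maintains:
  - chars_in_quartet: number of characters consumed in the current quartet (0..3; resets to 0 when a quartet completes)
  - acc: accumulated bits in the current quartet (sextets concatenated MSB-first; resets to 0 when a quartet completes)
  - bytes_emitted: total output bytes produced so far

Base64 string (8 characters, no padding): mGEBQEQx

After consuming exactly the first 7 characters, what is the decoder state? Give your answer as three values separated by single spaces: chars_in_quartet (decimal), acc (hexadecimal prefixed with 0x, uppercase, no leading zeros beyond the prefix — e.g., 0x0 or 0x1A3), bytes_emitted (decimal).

Answer: 3 0x10110 3

Derivation:
After char 0 ('m'=38): chars_in_quartet=1 acc=0x26 bytes_emitted=0
After char 1 ('G'=6): chars_in_quartet=2 acc=0x986 bytes_emitted=0
After char 2 ('E'=4): chars_in_quartet=3 acc=0x26184 bytes_emitted=0
After char 3 ('B'=1): chars_in_quartet=4 acc=0x986101 -> emit 98 61 01, reset; bytes_emitted=3
After char 4 ('Q'=16): chars_in_quartet=1 acc=0x10 bytes_emitted=3
After char 5 ('E'=4): chars_in_quartet=2 acc=0x404 bytes_emitted=3
After char 6 ('Q'=16): chars_in_quartet=3 acc=0x10110 bytes_emitted=3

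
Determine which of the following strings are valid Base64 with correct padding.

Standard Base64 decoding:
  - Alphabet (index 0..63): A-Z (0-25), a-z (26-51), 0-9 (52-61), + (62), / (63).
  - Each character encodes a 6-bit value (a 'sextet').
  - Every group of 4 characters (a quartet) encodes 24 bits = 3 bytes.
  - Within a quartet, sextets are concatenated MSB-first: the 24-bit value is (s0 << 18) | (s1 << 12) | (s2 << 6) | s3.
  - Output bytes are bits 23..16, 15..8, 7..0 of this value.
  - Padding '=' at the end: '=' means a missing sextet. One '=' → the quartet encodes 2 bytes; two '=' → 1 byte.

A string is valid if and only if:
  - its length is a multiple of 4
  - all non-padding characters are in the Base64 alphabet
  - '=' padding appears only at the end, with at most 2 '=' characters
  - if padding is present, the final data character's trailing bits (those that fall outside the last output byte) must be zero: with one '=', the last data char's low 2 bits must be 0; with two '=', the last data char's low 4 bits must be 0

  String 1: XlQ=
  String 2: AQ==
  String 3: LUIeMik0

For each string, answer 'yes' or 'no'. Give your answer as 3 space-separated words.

String 1: 'XlQ=' → valid
String 2: 'AQ==' → valid
String 3: 'LUIeMik0' → valid

Answer: yes yes yes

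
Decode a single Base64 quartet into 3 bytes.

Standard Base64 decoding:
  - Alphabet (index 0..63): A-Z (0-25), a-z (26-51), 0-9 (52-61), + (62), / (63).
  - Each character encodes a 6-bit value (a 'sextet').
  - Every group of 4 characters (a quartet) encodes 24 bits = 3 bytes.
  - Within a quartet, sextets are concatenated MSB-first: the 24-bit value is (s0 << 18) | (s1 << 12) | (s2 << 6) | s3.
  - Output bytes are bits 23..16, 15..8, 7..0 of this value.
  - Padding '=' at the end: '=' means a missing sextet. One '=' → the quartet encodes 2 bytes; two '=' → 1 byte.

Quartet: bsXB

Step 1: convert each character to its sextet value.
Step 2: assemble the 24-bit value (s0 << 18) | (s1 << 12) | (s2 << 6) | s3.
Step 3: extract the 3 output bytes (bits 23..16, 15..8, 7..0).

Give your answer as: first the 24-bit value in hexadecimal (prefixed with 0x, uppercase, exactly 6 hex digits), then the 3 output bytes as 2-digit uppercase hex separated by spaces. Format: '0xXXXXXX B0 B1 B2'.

Answer: 0x6EC5C1 6E C5 C1

Derivation:
Sextets: b=27, s=44, X=23, B=1
24-bit: (27<<18) | (44<<12) | (23<<6) | 1
      = 0x6C0000 | 0x02C000 | 0x0005C0 | 0x000001
      = 0x6EC5C1
Bytes: (v>>16)&0xFF=6E, (v>>8)&0xFF=C5, v&0xFF=C1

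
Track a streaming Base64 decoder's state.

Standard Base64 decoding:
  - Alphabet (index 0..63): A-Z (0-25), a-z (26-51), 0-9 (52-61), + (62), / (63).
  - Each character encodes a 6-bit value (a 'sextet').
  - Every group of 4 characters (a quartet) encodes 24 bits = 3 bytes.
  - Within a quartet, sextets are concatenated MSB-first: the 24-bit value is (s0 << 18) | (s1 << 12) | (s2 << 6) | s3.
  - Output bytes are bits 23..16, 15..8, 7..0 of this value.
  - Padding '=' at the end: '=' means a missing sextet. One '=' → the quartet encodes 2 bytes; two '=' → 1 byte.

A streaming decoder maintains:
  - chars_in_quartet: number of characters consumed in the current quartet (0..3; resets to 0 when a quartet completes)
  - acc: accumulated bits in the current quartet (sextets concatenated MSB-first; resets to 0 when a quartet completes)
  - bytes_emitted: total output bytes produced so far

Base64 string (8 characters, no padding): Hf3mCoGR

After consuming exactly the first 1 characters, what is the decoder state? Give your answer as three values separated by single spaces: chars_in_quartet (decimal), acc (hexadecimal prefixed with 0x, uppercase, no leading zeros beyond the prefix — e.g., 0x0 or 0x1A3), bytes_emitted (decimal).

After char 0 ('H'=7): chars_in_quartet=1 acc=0x7 bytes_emitted=0

Answer: 1 0x7 0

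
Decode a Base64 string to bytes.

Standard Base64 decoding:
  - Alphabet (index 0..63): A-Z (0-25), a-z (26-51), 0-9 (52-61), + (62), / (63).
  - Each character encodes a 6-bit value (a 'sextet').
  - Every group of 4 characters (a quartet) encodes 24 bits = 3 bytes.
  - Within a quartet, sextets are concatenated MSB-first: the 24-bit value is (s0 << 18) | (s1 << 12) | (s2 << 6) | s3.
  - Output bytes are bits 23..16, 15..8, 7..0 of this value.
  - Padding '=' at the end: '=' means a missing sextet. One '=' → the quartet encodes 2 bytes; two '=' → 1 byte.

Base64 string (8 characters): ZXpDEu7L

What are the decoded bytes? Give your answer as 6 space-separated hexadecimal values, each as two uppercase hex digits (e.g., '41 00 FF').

Answer: 65 7A 43 12 EE CB

Derivation:
After char 0 ('Z'=25): chars_in_quartet=1 acc=0x19 bytes_emitted=0
After char 1 ('X'=23): chars_in_quartet=2 acc=0x657 bytes_emitted=0
After char 2 ('p'=41): chars_in_quartet=3 acc=0x195E9 bytes_emitted=0
After char 3 ('D'=3): chars_in_quartet=4 acc=0x657A43 -> emit 65 7A 43, reset; bytes_emitted=3
After char 4 ('E'=4): chars_in_quartet=1 acc=0x4 bytes_emitted=3
After char 5 ('u'=46): chars_in_quartet=2 acc=0x12E bytes_emitted=3
After char 6 ('7'=59): chars_in_quartet=3 acc=0x4BBB bytes_emitted=3
After char 7 ('L'=11): chars_in_quartet=4 acc=0x12EECB -> emit 12 EE CB, reset; bytes_emitted=6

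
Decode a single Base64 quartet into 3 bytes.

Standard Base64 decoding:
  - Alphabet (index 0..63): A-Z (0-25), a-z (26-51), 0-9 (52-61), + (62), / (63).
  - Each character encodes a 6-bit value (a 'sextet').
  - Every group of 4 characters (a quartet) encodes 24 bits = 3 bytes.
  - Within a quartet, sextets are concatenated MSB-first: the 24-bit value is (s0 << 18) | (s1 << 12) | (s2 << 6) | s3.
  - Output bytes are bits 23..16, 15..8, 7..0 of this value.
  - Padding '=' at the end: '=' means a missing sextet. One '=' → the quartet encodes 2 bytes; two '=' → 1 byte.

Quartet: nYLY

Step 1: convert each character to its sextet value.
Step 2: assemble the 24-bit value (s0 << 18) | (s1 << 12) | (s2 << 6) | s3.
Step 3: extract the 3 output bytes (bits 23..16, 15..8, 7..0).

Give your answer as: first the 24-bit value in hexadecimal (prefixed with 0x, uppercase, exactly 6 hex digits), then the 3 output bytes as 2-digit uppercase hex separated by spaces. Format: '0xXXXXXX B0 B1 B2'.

Sextets: n=39, Y=24, L=11, Y=24
24-bit: (39<<18) | (24<<12) | (11<<6) | 24
      = 0x9C0000 | 0x018000 | 0x0002C0 | 0x000018
      = 0x9D82D8
Bytes: (v>>16)&0xFF=9D, (v>>8)&0xFF=82, v&0xFF=D8

Answer: 0x9D82D8 9D 82 D8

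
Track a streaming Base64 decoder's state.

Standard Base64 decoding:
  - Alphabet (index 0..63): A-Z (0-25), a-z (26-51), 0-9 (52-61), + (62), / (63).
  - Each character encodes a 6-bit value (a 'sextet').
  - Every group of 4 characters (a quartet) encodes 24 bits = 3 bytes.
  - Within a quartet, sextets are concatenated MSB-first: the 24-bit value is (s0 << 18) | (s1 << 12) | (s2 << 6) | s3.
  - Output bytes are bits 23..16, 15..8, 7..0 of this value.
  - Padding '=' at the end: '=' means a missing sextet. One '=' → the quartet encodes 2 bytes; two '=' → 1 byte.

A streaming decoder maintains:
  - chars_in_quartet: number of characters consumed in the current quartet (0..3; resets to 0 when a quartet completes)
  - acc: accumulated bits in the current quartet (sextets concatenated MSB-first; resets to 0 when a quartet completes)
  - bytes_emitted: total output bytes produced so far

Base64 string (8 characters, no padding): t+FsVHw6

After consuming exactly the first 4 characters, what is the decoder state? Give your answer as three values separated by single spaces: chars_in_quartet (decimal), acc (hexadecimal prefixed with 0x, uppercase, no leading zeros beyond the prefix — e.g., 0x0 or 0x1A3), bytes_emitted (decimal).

After char 0 ('t'=45): chars_in_quartet=1 acc=0x2D bytes_emitted=0
After char 1 ('+'=62): chars_in_quartet=2 acc=0xB7E bytes_emitted=0
After char 2 ('F'=5): chars_in_quartet=3 acc=0x2DF85 bytes_emitted=0
After char 3 ('s'=44): chars_in_quartet=4 acc=0xB7E16C -> emit B7 E1 6C, reset; bytes_emitted=3

Answer: 0 0x0 3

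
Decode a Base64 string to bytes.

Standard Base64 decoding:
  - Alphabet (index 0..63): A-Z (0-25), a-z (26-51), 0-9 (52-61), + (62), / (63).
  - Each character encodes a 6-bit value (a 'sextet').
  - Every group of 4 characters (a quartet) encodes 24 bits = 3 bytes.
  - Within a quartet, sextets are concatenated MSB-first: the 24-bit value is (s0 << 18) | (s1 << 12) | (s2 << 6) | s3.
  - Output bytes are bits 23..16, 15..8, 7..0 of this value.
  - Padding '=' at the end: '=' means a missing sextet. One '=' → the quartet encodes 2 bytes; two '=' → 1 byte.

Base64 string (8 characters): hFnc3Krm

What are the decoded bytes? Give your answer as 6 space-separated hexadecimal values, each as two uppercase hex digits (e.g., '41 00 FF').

After char 0 ('h'=33): chars_in_quartet=1 acc=0x21 bytes_emitted=0
After char 1 ('F'=5): chars_in_quartet=2 acc=0x845 bytes_emitted=0
After char 2 ('n'=39): chars_in_quartet=3 acc=0x21167 bytes_emitted=0
After char 3 ('c'=28): chars_in_quartet=4 acc=0x8459DC -> emit 84 59 DC, reset; bytes_emitted=3
After char 4 ('3'=55): chars_in_quartet=1 acc=0x37 bytes_emitted=3
After char 5 ('K'=10): chars_in_quartet=2 acc=0xDCA bytes_emitted=3
After char 6 ('r'=43): chars_in_quartet=3 acc=0x372AB bytes_emitted=3
After char 7 ('m'=38): chars_in_quartet=4 acc=0xDCAAE6 -> emit DC AA E6, reset; bytes_emitted=6

Answer: 84 59 DC DC AA E6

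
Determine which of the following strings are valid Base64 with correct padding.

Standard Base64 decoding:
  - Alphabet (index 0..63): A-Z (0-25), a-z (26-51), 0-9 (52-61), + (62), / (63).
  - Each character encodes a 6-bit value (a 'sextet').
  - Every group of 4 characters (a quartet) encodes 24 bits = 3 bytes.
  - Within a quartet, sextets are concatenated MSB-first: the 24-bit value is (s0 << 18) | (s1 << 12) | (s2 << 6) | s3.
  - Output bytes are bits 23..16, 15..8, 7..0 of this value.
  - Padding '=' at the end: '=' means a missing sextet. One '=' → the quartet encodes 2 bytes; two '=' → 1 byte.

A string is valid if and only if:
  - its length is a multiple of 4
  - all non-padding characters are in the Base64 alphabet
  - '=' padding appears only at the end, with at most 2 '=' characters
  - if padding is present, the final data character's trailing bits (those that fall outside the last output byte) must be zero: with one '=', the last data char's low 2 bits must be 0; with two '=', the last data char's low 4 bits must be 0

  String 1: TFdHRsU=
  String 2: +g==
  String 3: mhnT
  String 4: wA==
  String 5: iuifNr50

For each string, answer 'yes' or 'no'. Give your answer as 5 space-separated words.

Answer: yes yes yes yes yes

Derivation:
String 1: 'TFdHRsU=' → valid
String 2: '+g==' → valid
String 3: 'mhnT' → valid
String 4: 'wA==' → valid
String 5: 'iuifNr50' → valid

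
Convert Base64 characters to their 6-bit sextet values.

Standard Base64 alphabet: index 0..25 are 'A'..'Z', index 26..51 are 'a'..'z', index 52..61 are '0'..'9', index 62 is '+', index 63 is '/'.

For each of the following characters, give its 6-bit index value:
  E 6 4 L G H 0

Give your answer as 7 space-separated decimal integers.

Answer: 4 58 56 11 6 7 52

Derivation:
'E': A..Z range, ord('E') − ord('A') = 4
'6': 0..9 range, 52 + ord('6') − ord('0') = 58
'4': 0..9 range, 52 + ord('4') − ord('0') = 56
'L': A..Z range, ord('L') − ord('A') = 11
'G': A..Z range, ord('G') − ord('A') = 6
'H': A..Z range, ord('H') − ord('A') = 7
'0': 0..9 range, 52 + ord('0') − ord('0') = 52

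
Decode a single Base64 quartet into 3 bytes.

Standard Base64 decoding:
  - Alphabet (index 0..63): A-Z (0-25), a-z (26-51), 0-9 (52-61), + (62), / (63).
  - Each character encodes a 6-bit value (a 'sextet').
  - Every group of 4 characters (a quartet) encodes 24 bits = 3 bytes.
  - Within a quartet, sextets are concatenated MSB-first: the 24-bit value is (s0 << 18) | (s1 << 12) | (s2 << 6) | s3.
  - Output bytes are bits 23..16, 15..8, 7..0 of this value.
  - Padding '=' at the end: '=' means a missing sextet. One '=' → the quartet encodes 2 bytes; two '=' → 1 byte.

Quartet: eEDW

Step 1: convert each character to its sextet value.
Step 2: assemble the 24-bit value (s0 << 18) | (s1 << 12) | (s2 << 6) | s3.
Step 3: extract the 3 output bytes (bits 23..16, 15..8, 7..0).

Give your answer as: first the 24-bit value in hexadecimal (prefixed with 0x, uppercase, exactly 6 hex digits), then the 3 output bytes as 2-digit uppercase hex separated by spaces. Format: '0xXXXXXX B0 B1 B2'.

Answer: 0x7840D6 78 40 D6

Derivation:
Sextets: e=30, E=4, D=3, W=22
24-bit: (30<<18) | (4<<12) | (3<<6) | 22
      = 0x780000 | 0x004000 | 0x0000C0 | 0x000016
      = 0x7840D6
Bytes: (v>>16)&0xFF=78, (v>>8)&0xFF=40, v&0xFF=D6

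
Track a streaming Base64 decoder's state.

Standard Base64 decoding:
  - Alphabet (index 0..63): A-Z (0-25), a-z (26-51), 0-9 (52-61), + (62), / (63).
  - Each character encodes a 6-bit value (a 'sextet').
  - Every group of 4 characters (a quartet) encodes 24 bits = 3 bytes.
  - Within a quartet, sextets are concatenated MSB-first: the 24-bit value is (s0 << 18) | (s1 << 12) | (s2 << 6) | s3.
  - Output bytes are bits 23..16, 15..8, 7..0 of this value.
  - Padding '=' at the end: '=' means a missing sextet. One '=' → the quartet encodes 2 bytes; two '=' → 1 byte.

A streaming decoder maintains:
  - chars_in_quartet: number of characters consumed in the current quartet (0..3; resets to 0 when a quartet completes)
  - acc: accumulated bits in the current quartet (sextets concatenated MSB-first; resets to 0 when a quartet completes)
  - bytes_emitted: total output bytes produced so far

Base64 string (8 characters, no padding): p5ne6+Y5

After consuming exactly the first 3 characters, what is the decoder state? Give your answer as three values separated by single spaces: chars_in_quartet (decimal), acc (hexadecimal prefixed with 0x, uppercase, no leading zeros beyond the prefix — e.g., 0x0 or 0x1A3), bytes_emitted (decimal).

Answer: 3 0x29E67 0

Derivation:
After char 0 ('p'=41): chars_in_quartet=1 acc=0x29 bytes_emitted=0
After char 1 ('5'=57): chars_in_quartet=2 acc=0xA79 bytes_emitted=0
After char 2 ('n'=39): chars_in_quartet=3 acc=0x29E67 bytes_emitted=0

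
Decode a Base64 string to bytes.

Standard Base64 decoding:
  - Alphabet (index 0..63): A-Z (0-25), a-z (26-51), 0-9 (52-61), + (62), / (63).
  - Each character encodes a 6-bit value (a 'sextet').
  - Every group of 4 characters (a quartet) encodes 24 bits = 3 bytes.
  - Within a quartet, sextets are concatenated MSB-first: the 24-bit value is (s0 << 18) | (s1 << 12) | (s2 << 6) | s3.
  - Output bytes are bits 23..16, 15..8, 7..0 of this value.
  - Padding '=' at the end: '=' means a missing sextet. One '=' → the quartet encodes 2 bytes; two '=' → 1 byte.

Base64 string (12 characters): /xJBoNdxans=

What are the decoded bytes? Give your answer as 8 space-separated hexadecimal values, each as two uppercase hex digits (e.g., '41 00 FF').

Answer: FF 12 41 A0 D7 71 6A 7B

Derivation:
After char 0 ('/'=63): chars_in_quartet=1 acc=0x3F bytes_emitted=0
After char 1 ('x'=49): chars_in_quartet=2 acc=0xFF1 bytes_emitted=0
After char 2 ('J'=9): chars_in_quartet=3 acc=0x3FC49 bytes_emitted=0
After char 3 ('B'=1): chars_in_quartet=4 acc=0xFF1241 -> emit FF 12 41, reset; bytes_emitted=3
After char 4 ('o'=40): chars_in_quartet=1 acc=0x28 bytes_emitted=3
After char 5 ('N'=13): chars_in_quartet=2 acc=0xA0D bytes_emitted=3
After char 6 ('d'=29): chars_in_quartet=3 acc=0x2835D bytes_emitted=3
After char 7 ('x'=49): chars_in_quartet=4 acc=0xA0D771 -> emit A0 D7 71, reset; bytes_emitted=6
After char 8 ('a'=26): chars_in_quartet=1 acc=0x1A bytes_emitted=6
After char 9 ('n'=39): chars_in_quartet=2 acc=0x6A7 bytes_emitted=6
After char 10 ('s'=44): chars_in_quartet=3 acc=0x1A9EC bytes_emitted=6
Padding '=': partial quartet acc=0x1A9EC -> emit 6A 7B; bytes_emitted=8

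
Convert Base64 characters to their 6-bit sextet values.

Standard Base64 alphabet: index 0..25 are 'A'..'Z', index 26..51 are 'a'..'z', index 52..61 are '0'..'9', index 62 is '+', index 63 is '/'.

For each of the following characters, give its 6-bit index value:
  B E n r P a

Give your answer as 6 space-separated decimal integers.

Answer: 1 4 39 43 15 26

Derivation:
'B': A..Z range, ord('B') − ord('A') = 1
'E': A..Z range, ord('E') − ord('A') = 4
'n': a..z range, 26 + ord('n') − ord('a') = 39
'r': a..z range, 26 + ord('r') − ord('a') = 43
'P': A..Z range, ord('P') − ord('A') = 15
'a': a..z range, 26 + ord('a') − ord('a') = 26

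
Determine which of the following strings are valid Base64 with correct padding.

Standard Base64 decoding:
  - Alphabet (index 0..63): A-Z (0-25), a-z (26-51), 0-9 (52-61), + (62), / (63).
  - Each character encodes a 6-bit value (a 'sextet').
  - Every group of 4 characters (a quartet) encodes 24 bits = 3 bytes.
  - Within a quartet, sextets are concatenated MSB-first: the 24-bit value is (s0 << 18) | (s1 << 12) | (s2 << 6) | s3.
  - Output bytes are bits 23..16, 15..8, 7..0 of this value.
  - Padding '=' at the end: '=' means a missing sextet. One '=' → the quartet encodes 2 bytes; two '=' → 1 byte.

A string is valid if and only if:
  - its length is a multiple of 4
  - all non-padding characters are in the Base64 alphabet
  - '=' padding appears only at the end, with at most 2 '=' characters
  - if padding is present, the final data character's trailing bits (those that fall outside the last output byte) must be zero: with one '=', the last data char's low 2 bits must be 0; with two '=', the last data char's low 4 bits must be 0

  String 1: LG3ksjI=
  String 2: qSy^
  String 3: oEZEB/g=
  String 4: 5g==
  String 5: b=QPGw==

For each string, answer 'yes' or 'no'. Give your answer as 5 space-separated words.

String 1: 'LG3ksjI=' → valid
String 2: 'qSy^' → invalid (bad char(s): ['^'])
String 3: 'oEZEB/g=' → valid
String 4: '5g==' → valid
String 5: 'b=QPGw==' → invalid (bad char(s): ['=']; '=' in middle)

Answer: yes no yes yes no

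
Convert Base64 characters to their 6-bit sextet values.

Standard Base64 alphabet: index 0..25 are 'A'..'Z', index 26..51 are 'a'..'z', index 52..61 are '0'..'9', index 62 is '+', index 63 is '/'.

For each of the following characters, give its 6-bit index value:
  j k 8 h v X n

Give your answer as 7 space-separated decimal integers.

'j': a..z range, 26 + ord('j') − ord('a') = 35
'k': a..z range, 26 + ord('k') − ord('a') = 36
'8': 0..9 range, 52 + ord('8') − ord('0') = 60
'h': a..z range, 26 + ord('h') − ord('a') = 33
'v': a..z range, 26 + ord('v') − ord('a') = 47
'X': A..Z range, ord('X') − ord('A') = 23
'n': a..z range, 26 + ord('n') − ord('a') = 39

Answer: 35 36 60 33 47 23 39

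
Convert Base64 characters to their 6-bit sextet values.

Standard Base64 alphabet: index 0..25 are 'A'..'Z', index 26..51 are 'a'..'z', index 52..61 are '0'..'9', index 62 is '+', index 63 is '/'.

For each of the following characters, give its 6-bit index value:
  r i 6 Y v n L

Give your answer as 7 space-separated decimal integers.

Answer: 43 34 58 24 47 39 11

Derivation:
'r': a..z range, 26 + ord('r') − ord('a') = 43
'i': a..z range, 26 + ord('i') − ord('a') = 34
'6': 0..9 range, 52 + ord('6') − ord('0') = 58
'Y': A..Z range, ord('Y') − ord('A') = 24
'v': a..z range, 26 + ord('v') − ord('a') = 47
'n': a..z range, 26 + ord('n') − ord('a') = 39
'L': A..Z range, ord('L') − ord('A') = 11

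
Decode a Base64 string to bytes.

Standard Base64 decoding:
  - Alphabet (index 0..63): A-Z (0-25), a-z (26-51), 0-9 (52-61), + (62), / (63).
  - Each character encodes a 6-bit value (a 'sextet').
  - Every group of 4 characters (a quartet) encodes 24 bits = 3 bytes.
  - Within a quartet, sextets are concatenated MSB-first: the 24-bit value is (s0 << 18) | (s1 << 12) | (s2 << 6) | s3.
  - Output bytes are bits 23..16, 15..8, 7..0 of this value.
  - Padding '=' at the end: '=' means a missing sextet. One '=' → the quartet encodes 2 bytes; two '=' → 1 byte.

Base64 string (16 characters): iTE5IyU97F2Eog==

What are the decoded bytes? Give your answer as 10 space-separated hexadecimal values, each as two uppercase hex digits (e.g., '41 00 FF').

Answer: 89 31 39 23 25 3D EC 5D 84 A2

Derivation:
After char 0 ('i'=34): chars_in_quartet=1 acc=0x22 bytes_emitted=0
After char 1 ('T'=19): chars_in_quartet=2 acc=0x893 bytes_emitted=0
After char 2 ('E'=4): chars_in_quartet=3 acc=0x224C4 bytes_emitted=0
After char 3 ('5'=57): chars_in_quartet=4 acc=0x893139 -> emit 89 31 39, reset; bytes_emitted=3
After char 4 ('I'=8): chars_in_quartet=1 acc=0x8 bytes_emitted=3
After char 5 ('y'=50): chars_in_quartet=2 acc=0x232 bytes_emitted=3
After char 6 ('U'=20): chars_in_quartet=3 acc=0x8C94 bytes_emitted=3
After char 7 ('9'=61): chars_in_quartet=4 acc=0x23253D -> emit 23 25 3D, reset; bytes_emitted=6
After char 8 ('7'=59): chars_in_quartet=1 acc=0x3B bytes_emitted=6
After char 9 ('F'=5): chars_in_quartet=2 acc=0xEC5 bytes_emitted=6
After char 10 ('2'=54): chars_in_quartet=3 acc=0x3B176 bytes_emitted=6
After char 11 ('E'=4): chars_in_quartet=4 acc=0xEC5D84 -> emit EC 5D 84, reset; bytes_emitted=9
After char 12 ('o'=40): chars_in_quartet=1 acc=0x28 bytes_emitted=9
After char 13 ('g'=32): chars_in_quartet=2 acc=0xA20 bytes_emitted=9
Padding '==': partial quartet acc=0xA20 -> emit A2; bytes_emitted=10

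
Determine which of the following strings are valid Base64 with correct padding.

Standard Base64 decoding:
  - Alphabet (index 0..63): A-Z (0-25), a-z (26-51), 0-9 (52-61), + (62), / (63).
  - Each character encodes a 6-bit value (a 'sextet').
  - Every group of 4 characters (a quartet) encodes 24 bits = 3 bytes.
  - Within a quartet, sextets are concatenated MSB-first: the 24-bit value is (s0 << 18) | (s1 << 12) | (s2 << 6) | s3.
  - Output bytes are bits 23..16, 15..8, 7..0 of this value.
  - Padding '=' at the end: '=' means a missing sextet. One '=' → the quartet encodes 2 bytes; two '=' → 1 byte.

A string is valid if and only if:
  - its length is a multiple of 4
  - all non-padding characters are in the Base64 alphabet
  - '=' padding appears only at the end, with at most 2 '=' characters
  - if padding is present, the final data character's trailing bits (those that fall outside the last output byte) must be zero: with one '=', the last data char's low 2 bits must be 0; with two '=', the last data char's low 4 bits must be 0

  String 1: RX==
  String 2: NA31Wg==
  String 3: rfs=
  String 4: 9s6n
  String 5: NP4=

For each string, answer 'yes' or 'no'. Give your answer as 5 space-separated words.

String 1: 'RX==' → invalid (bad trailing bits)
String 2: 'NA31Wg==' → valid
String 3: 'rfs=' → valid
String 4: '9s6n' → valid
String 5: 'NP4=' → valid

Answer: no yes yes yes yes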